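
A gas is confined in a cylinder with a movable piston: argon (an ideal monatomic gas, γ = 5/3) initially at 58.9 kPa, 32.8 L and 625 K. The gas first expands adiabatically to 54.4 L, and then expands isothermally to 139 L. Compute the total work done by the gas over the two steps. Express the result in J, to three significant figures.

W_total ≈ 2120 J

Step 1 (adiabatic): W = (P₁V₁ − P₂V₂)/(γ−1) = (1932 − 1379)/0.667 = 829.7 J.
After step 1: P = 25.35 kPa, V = 54.4 L, T = 446.1 K.
Step 2 (isothermal): W = P₁V₁ ln(V₂/V₁) = (1379) ln(139/54.4) = 1293 J.
W_total = 829.7 + 1293 = 2123 J.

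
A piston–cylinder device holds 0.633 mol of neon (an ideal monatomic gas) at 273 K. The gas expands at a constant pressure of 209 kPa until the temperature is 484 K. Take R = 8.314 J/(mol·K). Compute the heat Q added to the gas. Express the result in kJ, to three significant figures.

Q ≈ 2.78 kJ

Isobaric: W = nRΔT = (0.633)(8.314)(211) = 1110 J.
ΔU = nCᵥΔT with Cᵥ = 3R/2: ΔU = (0.633)(12.47)(211) = 1666 J.
Q = ΔU + W = 1666 + 1110 = 2776 J.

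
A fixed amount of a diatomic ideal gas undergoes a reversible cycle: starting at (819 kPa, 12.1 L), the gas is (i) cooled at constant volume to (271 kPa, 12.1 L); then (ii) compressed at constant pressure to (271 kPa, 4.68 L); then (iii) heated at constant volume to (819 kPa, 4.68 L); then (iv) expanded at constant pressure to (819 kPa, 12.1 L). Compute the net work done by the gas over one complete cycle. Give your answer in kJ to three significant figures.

W_net ≈ 4.07 kJ

Constant-volume legs do no work.
W(ii) = (271)(4.68 − 12.1) = -2011 J; W(iv) = (819)(12.1 − 4.68) = 6077 J.
W_net = -2011 + 6077 = 4066 J (the clockwise enclosed area).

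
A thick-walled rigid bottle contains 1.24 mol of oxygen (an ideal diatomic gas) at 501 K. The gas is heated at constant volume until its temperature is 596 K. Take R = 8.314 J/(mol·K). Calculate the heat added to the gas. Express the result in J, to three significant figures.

Q ≈ 2450 J

Constant volume ⇒ W = 0, so Q = ΔU = nCᵥΔT with Cᵥ = 5R/2 = 20.79 J/(mol·K).
ΔU = (1.24)(20.79)(596 − 501) = 2448 J.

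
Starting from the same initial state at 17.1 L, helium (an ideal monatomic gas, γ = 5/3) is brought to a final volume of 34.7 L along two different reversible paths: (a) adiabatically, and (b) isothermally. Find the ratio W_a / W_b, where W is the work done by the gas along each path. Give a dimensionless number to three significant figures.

W_a / W_b ≈ 0.797

Path (a) adiabatic: W = P₁V₁(1 − (V₁/V₂)^(γ−1))/(γ−1) → W_a/(P₁V₁) = 0.5642.
Path (b) isothermal: W = P₁V₁ ln(V₂/V₁) → W_b/(P₁V₁) = 0.7077.
W_a / W_b = 0.5642 / 0.7077 = 0.7972.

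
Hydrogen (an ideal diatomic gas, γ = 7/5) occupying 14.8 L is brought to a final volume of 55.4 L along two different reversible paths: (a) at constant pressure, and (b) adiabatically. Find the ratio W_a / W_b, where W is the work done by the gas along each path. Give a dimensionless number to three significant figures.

W_a / W_b ≈ 2.67

Path (a) isobaric: W = P₁(V₂ − V₁) → W_a/(P₁V₁) = 2.743.
Path (b) adiabatic: W = P₁V₁(1 − (V₁/V₂)^(γ−1))/(γ−1) → W_b/(P₁V₁) = 1.026.
W_a / W_b = 2.743 / 1.026 = 2.675.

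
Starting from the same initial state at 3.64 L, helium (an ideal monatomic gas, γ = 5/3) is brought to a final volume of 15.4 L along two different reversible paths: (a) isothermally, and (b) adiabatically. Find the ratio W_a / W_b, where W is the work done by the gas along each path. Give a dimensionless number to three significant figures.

W_a / W_b ≈ 1.56

Path (a) isothermal: W = P₁V₁ ln(V₂/V₁) → W_a/(P₁V₁) = 1.442.
Path (b) adiabatic: W = P₁V₁(1 − (V₁/V₂)^(γ−1))/(γ−1) → W_b/(P₁V₁) = 0.9266.
W_a / W_b = 1.442 / 0.9266 = 1.557.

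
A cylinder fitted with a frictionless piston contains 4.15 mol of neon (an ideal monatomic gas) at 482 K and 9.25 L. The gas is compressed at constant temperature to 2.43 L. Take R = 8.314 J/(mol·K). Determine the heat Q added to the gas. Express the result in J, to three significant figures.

Isothermal ⇒ ΔU = 0, so Q = W = nRT ln(V₂/V₁).
Q = (4.15)(8.314)(482) ln(2.43/9.25) = 16630 × -1.337 = -22231 J.

Q ≈ -22200 J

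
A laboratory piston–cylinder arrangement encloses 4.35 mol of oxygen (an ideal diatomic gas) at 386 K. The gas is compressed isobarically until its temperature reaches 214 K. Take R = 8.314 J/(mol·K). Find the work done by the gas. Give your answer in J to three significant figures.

W ≈ -6220 J

Isobaric: W = P ΔV = nR ΔT.
W = (4.35)(8.314)(214 − 386) = -6221 J.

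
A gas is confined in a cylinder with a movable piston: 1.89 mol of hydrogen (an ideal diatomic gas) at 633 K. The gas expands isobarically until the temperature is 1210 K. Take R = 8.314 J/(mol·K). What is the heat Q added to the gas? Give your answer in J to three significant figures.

Isobaric: W = nRΔT = (1.89)(8.314)(577) = 9067 J.
ΔU = nCᵥΔT with Cᵥ = 5R/2: ΔU = (1.89)(20.79)(577) = 22667 J.
Q = ΔU + W = 22667 + 9067 = 31733 J.

Q ≈ 31700 J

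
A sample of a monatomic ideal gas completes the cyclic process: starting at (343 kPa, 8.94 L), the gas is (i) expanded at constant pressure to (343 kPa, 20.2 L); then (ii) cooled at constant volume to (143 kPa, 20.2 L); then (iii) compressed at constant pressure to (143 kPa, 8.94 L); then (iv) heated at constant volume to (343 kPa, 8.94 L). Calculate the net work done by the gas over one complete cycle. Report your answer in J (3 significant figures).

W_net ≈ 2250 J

Constant-volume legs do no work.
W(i) = (343)(20.2 − 8.94) = 3862 J; W(iii) = (143)(8.94 − 20.2) = -1610 J.
W_net = 3862 − 1610 = 2252 J (the clockwise enclosed area).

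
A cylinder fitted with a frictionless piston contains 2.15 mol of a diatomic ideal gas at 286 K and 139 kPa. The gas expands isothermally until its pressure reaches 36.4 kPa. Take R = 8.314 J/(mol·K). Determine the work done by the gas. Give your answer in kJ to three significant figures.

Isothermal process: W = nRT ln(V₂/V₁) = nRT ln(P₁/P₂).
W = (2.15)(8.314)(286) × ln(139/36.4)
  = 5112 × ln(3.819) = 5112 × 1.34
W_by_gas = 6850 J.

W ≈ 6.85 kJ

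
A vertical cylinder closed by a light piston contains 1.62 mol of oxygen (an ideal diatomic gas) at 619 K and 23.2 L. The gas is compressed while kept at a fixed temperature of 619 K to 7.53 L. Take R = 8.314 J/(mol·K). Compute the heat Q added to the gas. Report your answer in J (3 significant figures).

Q ≈ -9380 J

Isothermal ⇒ ΔU = 0, so Q = W = nRT ln(V₂/V₁).
Q = (1.62)(8.314)(619) ln(7.53/23.2) = 8337 × -1.125 = -9381 J.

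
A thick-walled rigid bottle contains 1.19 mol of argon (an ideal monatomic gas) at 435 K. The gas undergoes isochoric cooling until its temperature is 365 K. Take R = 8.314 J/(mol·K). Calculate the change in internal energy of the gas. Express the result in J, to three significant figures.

ΔU ≈ -1040 J

Constant volume ⇒ W = 0, so Q = ΔU = nCᵥΔT with Cᵥ = 3R/2 = 12.47 J/(mol·K).
ΔU = (1.19)(12.47)(365 − 435) = -1039 J.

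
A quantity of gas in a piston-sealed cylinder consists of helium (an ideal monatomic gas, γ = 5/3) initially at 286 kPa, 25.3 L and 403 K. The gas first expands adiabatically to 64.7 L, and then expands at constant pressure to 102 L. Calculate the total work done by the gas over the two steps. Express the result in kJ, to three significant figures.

Step 1 (adiabatic): W = (P₁V₁ − P₂V₂)/(γ−1) = (7236 − 3869)/0.667 = 5050 J.
After step 1: P = 59.8 kPa, V = 64.7 L, T = 215.5 K.
Step 2 (isobaric): W = PΔV = (59.8 kPa)(102 − 64.7 L) = 2231 J.
W_total = 5050 + 2231 = 7280 J.

W_total ≈ 7.28 kJ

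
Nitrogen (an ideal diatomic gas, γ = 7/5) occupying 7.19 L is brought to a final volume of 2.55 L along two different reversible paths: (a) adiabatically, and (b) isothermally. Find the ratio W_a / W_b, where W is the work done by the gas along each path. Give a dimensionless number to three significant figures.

Path (a) adiabatic: W = P₁V₁(1 − (V₁/V₂)^(γ−1))/(γ−1) → W_a/(P₁V₁) = -1.285.
Path (b) isothermal: W = P₁V₁ ln(V₂/V₁) → W_b/(P₁V₁) = -1.037.
W_a / W_b = -1.285 / -1.037 = 1.239.

W_a / W_b ≈ 1.24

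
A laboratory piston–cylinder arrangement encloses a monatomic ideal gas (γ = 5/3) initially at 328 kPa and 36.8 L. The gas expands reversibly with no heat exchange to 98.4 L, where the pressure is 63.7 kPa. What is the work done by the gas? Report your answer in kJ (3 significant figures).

Adiabatic: W = (P₁V₁ − P₂V₂)/(γ − 1) with γ = 5/3.
P₁V₁ = 12070 J, P₂V₂ = 6268 J.
W = (12070 − 6268) / 0.6667 = 8703 J.

W ≈ 8.70 kJ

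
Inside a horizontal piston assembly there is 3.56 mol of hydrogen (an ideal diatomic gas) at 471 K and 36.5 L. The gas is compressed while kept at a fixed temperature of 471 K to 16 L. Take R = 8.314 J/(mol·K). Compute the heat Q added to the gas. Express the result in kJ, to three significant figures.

Q ≈ -11.5 kJ

Isothermal ⇒ ΔU = 0, so Q = W = nRT ln(V₂/V₁).
Q = (3.56)(8.314)(471) ln(16/36.5) = 13941 × -0.8247 = -11497 J.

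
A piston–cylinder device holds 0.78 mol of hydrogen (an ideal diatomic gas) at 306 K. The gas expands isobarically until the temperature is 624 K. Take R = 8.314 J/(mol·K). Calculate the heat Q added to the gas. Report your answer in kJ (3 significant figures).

Q ≈ 7.22 kJ

Isobaric: W = nRΔT = (0.78)(8.314)(318) = 2062 J.
ΔU = nCᵥΔT with Cᵥ = 5R/2: ΔU = (0.78)(20.79)(318) = 5156 J.
Q = ΔU + W = 5156 + 2062 = 7218 J.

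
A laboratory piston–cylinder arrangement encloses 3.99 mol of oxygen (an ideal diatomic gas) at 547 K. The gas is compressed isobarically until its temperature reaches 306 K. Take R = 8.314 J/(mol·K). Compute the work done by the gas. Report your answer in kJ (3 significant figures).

Isobaric: W = P ΔV = nR ΔT.
W = (3.99)(8.314)(306 − 547) = -7995 J.

W ≈ -7.99 kJ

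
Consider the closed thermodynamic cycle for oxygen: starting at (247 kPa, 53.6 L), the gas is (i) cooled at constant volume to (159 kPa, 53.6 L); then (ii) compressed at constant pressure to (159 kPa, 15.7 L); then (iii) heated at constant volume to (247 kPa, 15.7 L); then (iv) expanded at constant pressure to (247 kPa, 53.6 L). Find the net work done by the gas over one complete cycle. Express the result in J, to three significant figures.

Constant-volume legs do no work.
W(ii) = (159)(15.7 − 53.6) = -6026 J; W(iv) = (247)(53.6 − 15.7) = 9361 J.
W_net = -6026 + 9361 = 3335 J (the clockwise enclosed area).

W_net ≈ 3340 J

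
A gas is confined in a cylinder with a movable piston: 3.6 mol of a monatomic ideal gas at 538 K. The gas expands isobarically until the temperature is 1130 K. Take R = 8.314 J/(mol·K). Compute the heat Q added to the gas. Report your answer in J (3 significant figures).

Isobaric: W = nRΔT = (3.6)(8.314)(592) = 17719 J.
ΔU = nCᵥΔT with Cᵥ = 3R/2: ΔU = (3.6)(12.47)(592) = 26578 J.
Q = ΔU + W = 26578 + 17719 = 44297 J.

Q ≈ 44300 J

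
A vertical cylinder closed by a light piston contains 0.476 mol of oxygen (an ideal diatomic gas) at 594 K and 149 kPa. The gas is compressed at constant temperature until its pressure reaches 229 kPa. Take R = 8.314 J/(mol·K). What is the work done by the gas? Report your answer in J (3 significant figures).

Isothermal process: W = nRT ln(V₂/V₁) = nRT ln(P₁/P₂).
W = (0.476)(8.314)(594) × ln(149/229)
  = 2351 × ln(0.6507) = 2351 × -0.4298
W_by_gas = -1010 J.

W ≈ -1010 J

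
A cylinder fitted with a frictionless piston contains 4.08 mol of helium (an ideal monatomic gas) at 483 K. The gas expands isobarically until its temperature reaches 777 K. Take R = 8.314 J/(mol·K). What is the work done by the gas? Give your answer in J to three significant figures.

W ≈ 9970 J

Isobaric: W = P ΔV = nR ΔT.
W = (4.08)(8.314)(777 − 483) = 9973 J.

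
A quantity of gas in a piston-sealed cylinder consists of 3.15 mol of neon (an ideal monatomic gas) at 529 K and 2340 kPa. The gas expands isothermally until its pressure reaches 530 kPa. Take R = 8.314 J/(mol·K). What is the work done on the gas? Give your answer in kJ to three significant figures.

W ≈ -20.6 kJ

Isothermal process: W = nRT ln(V₂/V₁) = nRT ln(P₁/P₂).
W = (3.15)(8.314)(529) × ln(2340/530)
  = 13854 × ln(4.415) = 13854 × 1.485
W_by_gas = 20574 J; work on gas = −W_by = -20574 J.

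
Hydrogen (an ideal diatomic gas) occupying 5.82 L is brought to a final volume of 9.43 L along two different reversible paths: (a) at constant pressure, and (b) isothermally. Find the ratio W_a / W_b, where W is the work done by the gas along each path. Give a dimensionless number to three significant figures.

W_a / W_b ≈ 1.29

Path (a) isobaric: W = P₁(V₂ − V₁) → W_a/(P₁V₁) = 0.6203.
Path (b) isothermal: W = P₁V₁ ln(V₂/V₁) → W_b/(P₁V₁) = 0.4826.
W_a / W_b = 0.6203 / 0.4826 = 1.285.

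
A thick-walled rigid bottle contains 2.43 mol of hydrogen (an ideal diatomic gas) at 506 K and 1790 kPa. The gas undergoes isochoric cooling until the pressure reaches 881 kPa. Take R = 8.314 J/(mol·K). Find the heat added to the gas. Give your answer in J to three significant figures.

Constant volume ⇒ W = 0, so Q = ΔU = nCᵥΔT with Cᵥ = 5R/2 = 20.79 J/(mol·K).
At constant V, T₂/T₁ = P₂/P₁ ⇒ ΔT = T₁(P₂/P₁ − 1) = 506·(881/1790 − 1) = -257 K.
ΔU = (2.43)(20.79)(-257) = -12978 J.

Q ≈ -13000 J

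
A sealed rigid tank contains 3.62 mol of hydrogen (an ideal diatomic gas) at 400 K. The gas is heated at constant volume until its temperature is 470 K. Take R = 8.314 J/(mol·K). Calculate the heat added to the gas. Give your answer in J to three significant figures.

Q ≈ 5270 J

Constant volume ⇒ W = 0, so Q = ΔU = nCᵥΔT with Cᵥ = 5R/2 = 20.79 J/(mol·K).
ΔU = (3.62)(20.79)(470 − 400) = 5267 J.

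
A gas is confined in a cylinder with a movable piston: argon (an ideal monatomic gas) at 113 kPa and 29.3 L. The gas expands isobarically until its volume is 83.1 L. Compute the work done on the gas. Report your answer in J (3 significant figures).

Isobaric: W = P ΔV.
W = (113 kPa)(83.1 − 29.3 L) = (113)(53.8) = 6079 J.
Work on gas = −W_by = -6079 J.

W ≈ -6080 J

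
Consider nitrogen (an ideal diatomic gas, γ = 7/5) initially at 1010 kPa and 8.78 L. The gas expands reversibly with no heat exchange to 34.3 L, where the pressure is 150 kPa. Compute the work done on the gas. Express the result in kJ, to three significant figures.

Adiabatic: W = (P₁V₁ − P₂V₂)/(γ − 1) with γ = 7/5.
P₁V₁ = 8868 J, P₂V₂ = 5145 J.
W = (8868 − 5145) / 0.4 = 9307 J.
Work on gas = −W_by = -9307 J.

W ≈ -9.31 kJ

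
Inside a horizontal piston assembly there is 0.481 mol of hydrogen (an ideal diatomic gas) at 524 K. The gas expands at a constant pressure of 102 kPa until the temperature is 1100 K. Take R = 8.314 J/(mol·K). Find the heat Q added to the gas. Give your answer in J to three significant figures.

Q ≈ 8060 J

Isobaric: W = nRΔT = (0.481)(8.314)(576) = 2303 J.
ΔU = nCᵥΔT with Cᵥ = 5R/2: ΔU = (0.481)(20.79)(576) = 5759 J.
Q = ΔU + W = 5759 + 2303 = 8062 J.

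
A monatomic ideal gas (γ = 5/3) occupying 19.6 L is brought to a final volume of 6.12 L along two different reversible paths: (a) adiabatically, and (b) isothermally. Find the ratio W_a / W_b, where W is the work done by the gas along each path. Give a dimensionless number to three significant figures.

W_a / W_b ≈ 1.51

Path (a) adiabatic: W = P₁V₁(1 − (V₁/V₂)^(γ−1))/(γ−1) → W_a/(P₁V₁) = -1.759.
Path (b) isothermal: W = P₁V₁ ln(V₂/V₁) → W_b/(P₁V₁) = -1.164.
W_a / W_b = -1.759 / -1.164 = 1.511.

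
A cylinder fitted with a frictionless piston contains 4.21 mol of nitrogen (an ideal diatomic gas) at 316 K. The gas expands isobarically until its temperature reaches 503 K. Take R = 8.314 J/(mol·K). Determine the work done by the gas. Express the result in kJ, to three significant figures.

Isobaric: W = P ΔV = nR ΔT.
W = (4.21)(8.314)(503 − 316) = 6545 J.

W ≈ 6.55 kJ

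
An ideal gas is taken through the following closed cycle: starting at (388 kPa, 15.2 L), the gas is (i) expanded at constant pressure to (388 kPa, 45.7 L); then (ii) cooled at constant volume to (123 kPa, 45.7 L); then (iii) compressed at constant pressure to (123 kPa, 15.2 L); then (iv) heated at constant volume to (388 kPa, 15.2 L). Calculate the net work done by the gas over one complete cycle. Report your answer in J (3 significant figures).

Constant-volume legs do no work.
W(i) = (388)(45.7 − 15.2) = 11834 J; W(iii) = (123)(15.2 − 45.7) = -3752 J.
W_net = 11834 − 3752 = 8083 J (the clockwise enclosed area).

W_net ≈ 8080 J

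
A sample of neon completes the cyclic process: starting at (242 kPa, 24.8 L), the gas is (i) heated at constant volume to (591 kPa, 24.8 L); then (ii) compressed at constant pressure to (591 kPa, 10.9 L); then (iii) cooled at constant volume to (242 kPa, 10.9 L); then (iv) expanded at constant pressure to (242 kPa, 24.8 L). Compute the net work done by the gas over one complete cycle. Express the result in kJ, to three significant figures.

W_net ≈ -4.85 kJ

Constant-volume legs do no work.
W(ii) = (591)(10.9 − 24.8) = -8215 J; W(iv) = (242)(24.8 − 10.9) = 3364 J.
W_net = -8215 + 3364 = -4851 J (the counter-clockwise enclosed area).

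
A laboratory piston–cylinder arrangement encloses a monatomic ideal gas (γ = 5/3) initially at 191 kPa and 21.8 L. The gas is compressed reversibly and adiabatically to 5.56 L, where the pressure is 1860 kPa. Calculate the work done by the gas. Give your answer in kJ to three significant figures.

W ≈ -9.27 kJ

Adiabatic: W = (P₁V₁ − P₂V₂)/(γ − 1) with γ = 5/3.
P₁V₁ = 4164 J, P₂V₂ = 10342 J.
W = (4164 − 10342) / 0.6667 = -9267 J.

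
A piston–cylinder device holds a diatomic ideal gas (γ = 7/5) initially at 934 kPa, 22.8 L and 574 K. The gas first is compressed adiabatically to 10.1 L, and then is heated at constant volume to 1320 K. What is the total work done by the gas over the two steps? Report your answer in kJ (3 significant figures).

W_total ≈ -20.5 kJ

Step 1 (adiabatic): W = (P₁V₁ − P₂V₂)/(γ−1) = (21295 − 29494)/0.4 = -20496 J.
Step 2 (isochoric): W = 0 (constant volume).
W_total = -20496 + 0 = -20496 J.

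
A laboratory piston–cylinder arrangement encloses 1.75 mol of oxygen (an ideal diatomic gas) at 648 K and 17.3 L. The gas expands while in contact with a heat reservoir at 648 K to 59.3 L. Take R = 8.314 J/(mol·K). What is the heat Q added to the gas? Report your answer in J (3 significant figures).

Q ≈ 11600 J

Isothermal ⇒ ΔU = 0, so Q = W = nRT ln(V₂/V₁).
Q = (1.75)(8.314)(648) ln(59.3/17.3) = 9428 × 1.232 = 11614 J.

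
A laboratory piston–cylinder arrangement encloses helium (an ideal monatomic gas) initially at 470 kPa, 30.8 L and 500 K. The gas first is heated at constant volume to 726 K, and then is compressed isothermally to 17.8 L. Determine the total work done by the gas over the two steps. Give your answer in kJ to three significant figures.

W_total ≈ -11.5 kJ

Step 1 (isochoric): W = 0 (constant volume).
After step 1: P = 682.4 kPa (V unchanged).
Step 2 (isothermal): W = P₁V₁ ln(V₂/V₁) = (21019) ln(17.8/30.8) = -11525 J.
W_total = 0 − 11525 = -11525 J.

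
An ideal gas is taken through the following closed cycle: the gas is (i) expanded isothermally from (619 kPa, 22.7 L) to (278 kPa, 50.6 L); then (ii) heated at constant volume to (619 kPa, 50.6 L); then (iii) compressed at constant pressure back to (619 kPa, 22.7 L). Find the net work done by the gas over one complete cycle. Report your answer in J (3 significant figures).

W_net ≈ -6010 J

Leg (i): W = PᵢVᵢ ln(V_f/Vᵢ) = (14051) ln(50.6/22.7) = 11263 J.
Leg (ii): W = 0.
Leg (iii): W = PΔV = (619)(22.7 − 50.6) = -17270 J.
W_net = 11263 − 17270 = -6007 J.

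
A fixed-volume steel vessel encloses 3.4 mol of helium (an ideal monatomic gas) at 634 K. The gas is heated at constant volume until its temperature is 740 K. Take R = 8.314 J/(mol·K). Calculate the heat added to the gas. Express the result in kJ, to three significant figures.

Q ≈ 4.49 kJ

Constant volume ⇒ W = 0, so Q = ΔU = nCᵥΔT with Cᵥ = 3R/2 = 12.47 J/(mol·K).
ΔU = (3.4)(12.47)(740 − 634) = 4495 J.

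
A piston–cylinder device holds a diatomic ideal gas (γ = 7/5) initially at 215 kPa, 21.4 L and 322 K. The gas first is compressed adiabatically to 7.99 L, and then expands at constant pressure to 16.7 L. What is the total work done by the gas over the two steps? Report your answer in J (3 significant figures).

W_total ≈ 1880 J

Step 1 (adiabatic): W = (P₁V₁ − P₂V₂)/(γ−1) = (4601 − 6823)/0.4 = -5556 J.
After step 1: P = 854 kPa, V = 7.99 L, T = 477.5 K.
Step 2 (isobaric): W = PΔV = (854 kPa)(16.7 − 7.99 L) = 7438 J.
W_total = -5556 + 7438 = 1882 J.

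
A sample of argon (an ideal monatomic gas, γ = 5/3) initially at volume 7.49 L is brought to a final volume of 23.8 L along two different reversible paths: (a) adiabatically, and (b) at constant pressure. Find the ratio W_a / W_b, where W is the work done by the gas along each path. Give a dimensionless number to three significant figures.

Path (a) adiabatic: W = P₁V₁(1 − (V₁/V₂)^(γ−1))/(γ−1) → W_a/(P₁V₁) = 0.806.
Path (b) isobaric: W = P₁(V₂ − V₁) → W_b/(P₁V₁) = 2.178.
W_a / W_b = 0.806 / 2.178 = 0.3701.

W_a / W_b ≈ 0.370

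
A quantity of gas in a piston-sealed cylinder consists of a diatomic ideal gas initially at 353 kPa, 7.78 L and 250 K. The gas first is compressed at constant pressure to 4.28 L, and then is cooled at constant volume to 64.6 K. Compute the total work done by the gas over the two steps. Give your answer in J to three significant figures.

W_total ≈ -1240 J

Step 1 (isobaric): W = PΔV = (353 kPa)(4.28 − 7.78 L) = -1236 J.
Step 2 (isochoric): W = 0 (constant volume).
W_total = -1236 + 0 = -1236 J.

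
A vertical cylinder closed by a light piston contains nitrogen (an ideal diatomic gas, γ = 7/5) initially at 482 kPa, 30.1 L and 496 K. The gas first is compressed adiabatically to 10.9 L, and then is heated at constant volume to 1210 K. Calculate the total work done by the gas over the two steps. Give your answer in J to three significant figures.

W_total ≈ -18200 J

Step 1 (adiabatic): W = (P₁V₁ − P₂V₂)/(γ−1) = (14508 − 21781)/0.4 = -18181 J.
Step 2 (isochoric): W = 0 (constant volume).
W_total = -18181 + 0 = -18181 J.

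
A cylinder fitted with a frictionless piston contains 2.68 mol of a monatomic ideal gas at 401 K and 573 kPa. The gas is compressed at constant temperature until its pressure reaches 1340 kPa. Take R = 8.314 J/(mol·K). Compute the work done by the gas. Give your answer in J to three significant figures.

Isothermal process: W = nRT ln(V₂/V₁) = nRT ln(P₁/P₂).
W = (2.68)(8.314)(401) × ln(573/1340)
  = 8935 × ln(0.4276) = 8935 × -0.8495
W_by_gas = -7591 J.

W ≈ -7590 J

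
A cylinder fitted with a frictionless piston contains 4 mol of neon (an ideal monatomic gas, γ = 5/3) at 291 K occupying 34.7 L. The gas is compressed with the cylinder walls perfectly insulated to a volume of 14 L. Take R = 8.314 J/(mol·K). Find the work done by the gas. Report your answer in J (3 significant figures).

W ≈ -12100 J

Adiabatic: TV^(γ−1) = const with γ = 5/3.
T₂ = T₁ (V₁/V₂)^(γ−1) = 291 × (34.7/14)^0.667 = 291 × 1.831 = 533 K.
W_by = nCᵥ(T₁ − T₂) = (4)(12.47)(291 − 533) = -12070 J.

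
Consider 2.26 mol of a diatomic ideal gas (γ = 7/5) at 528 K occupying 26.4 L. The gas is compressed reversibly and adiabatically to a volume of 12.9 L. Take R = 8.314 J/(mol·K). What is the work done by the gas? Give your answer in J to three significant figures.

Adiabatic: TV^(γ−1) = const with γ = 7/5.
T₂ = T₁ (V₁/V₂)^(γ−1) = 528 × (26.4/12.9)^0.4 = 528 × 1.332 = 703.1 K.
W_by = nCᵥ(T₁ − T₂) = (2.26)(20.79)(528 − 703.1) = -8227 J.

W ≈ -8230 J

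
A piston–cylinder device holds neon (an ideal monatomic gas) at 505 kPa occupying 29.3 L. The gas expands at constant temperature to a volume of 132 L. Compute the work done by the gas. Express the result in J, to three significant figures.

W ≈ 22300 J

Isothermal: W = nRT ln(V₂/V₁) = P₁V₁ ln(V₂/V₁).
P₁V₁ = (505 kPa)(29.3 L) = 14796 J.
W = 14796 × ln(132/29.3) = 14796 × 1.505
W_by_gas = 22272 J.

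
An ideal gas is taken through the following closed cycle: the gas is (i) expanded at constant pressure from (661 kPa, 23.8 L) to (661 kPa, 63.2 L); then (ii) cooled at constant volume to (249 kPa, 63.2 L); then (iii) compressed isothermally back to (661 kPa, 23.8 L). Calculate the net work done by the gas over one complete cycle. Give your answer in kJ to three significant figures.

W_net ≈ 10.7 kJ

Leg (i): W = PΔV = (661)(63.2 − 23.8) = 26043 J.
Leg (ii): W = 0.
Leg (iii): W = PᵢVᵢ ln(V_f/Vᵢ) = (15737) ln(23.8/63.2) = -15369 J.
W_net = 26043 − 15369 = 10675 J.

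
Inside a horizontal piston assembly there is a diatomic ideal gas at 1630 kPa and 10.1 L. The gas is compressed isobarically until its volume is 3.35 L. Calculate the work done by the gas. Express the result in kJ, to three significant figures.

W ≈ -11.0 kJ

Isobaric: W = P ΔV.
W = (1630 kPa)(3.35 − 10.1 L) = (1630)(-6.75) = -11002 J.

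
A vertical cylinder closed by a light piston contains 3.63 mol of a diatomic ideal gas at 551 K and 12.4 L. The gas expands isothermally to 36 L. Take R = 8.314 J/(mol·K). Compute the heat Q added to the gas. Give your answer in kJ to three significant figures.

Isothermal ⇒ ΔU = 0, so Q = W = nRT ln(V₂/V₁).
Q = (3.63)(8.314)(551) ln(36/12.4) = 16629 × 1.066 = 17724 J.

Q ≈ 17.7 kJ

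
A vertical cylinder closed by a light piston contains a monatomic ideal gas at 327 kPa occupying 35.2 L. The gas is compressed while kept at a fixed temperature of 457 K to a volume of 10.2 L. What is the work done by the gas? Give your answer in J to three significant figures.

W ≈ -14300 J

Isothermal: W = nRT ln(V₂/V₁) = P₁V₁ ln(V₂/V₁).
P₁V₁ = (327 kPa)(35.2 L) = 11510 J.
W = 11510 × ln(10.2/35.2) = 11510 × -1.239
W_by_gas = -14257 J.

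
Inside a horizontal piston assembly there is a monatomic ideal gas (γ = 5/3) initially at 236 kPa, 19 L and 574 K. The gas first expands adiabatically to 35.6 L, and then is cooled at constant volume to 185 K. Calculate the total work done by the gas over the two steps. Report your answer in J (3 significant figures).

W_total ≈ 2300 J

Step 1 (adiabatic): W = (P₁V₁ − P₂V₂)/(γ−1) = (4484 − 2950)/0.667 = 2301 J.
Step 2 (isochoric): W = 0 (constant volume).
W_total = 2301 + 0 = 2301 J.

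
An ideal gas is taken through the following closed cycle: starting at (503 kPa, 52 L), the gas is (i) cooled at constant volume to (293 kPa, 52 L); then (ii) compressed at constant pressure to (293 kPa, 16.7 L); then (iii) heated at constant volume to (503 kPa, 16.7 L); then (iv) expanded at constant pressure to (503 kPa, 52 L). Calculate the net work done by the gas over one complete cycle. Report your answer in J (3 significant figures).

W_net ≈ 7410 J

Constant-volume legs do no work.
W(ii) = (293)(16.7 − 52) = -10343 J; W(iv) = (503)(52 − 16.7) = 17756 J.
W_net = -10343 + 17756 = 7413 J (the clockwise enclosed area).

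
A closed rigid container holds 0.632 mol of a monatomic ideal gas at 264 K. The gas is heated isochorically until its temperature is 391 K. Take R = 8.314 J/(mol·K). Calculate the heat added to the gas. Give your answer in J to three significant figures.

Constant volume ⇒ W = 0, so Q = ΔU = nCᵥΔT with Cᵥ = 3R/2 = 12.47 J/(mol·K).
ΔU = (0.632)(12.47)(391 − 264) = 1001 J.

Q ≈ 1000 J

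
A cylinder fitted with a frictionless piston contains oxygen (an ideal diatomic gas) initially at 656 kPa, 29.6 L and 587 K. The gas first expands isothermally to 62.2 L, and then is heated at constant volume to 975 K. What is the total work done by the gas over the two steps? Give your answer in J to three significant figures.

Step 1 (isothermal): W = P₁V₁ ln(V₂/V₁) = (19418) ln(62.2/29.6) = 14419 J.
Step 2 (isochoric): W = 0 (constant volume).
W_total = 14419 + 0 = 14419 J.

W_total ≈ 14400 J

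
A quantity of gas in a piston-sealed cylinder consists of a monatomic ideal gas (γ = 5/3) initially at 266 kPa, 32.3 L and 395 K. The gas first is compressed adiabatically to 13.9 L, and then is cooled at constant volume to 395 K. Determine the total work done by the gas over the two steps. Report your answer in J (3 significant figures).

W_total ≈ -9720 J

Step 1 (adiabatic): W = (P₁V₁ − P₂V₂)/(γ−1) = (8592 − 15073)/0.667 = -9722 J.
Step 2 (isochoric): W = 0 (constant volume).
W_total = -9722 + 0 = -9722 J.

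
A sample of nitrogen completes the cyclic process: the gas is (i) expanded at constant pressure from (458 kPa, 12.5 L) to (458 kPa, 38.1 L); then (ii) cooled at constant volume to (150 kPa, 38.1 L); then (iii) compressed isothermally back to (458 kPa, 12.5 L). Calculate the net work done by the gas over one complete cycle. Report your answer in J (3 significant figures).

Leg (i): W = PΔV = (458)(38.1 − 12.5) = 11725 J.
Leg (ii): W = 0.
Leg (iii): W = PᵢVᵢ ln(V_f/Vᵢ) = (5715) ln(12.5/38.1) = -6369 J.
W_net = 11725 − 6369 = 5356 J.

W_net ≈ 5360 J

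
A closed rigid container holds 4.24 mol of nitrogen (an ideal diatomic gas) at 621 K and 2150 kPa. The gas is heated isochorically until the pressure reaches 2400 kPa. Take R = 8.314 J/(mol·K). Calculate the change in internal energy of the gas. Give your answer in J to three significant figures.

ΔU ≈ 6360 J

Constant volume ⇒ W = 0, so Q = ΔU = nCᵥΔT with Cᵥ = 5R/2 = 20.79 J/(mol·K).
At constant V, T₂/T₁ = P₂/P₁ ⇒ ΔT = T₁(P₂/P₁ − 1) = 621·(2400/2150 − 1) = 72.21 K.
ΔU = (4.24)(20.79)(72.21) = 6364 J.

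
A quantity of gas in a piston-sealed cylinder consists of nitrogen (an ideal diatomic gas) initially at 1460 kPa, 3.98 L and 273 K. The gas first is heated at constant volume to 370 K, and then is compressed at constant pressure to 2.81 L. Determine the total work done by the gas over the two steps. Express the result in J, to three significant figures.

Step 1 (isochoric): W = 0 (constant volume).
After step 1: P = 1979 kPa (V unchanged).
Step 2 (isobaric): W = PΔV = (1979 kPa)(2.81 − 3.98 L) = -2315 J.
W_total = 0 − 2315 = -2315 J.

W_total ≈ -2320 J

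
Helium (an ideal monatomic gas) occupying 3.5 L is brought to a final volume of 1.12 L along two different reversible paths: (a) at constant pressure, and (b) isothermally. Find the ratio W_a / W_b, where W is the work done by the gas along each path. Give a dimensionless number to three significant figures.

W_a / W_b ≈ 0.597

Path (a) isobaric: W = P₁(V₂ − V₁) → W_a/(P₁V₁) = -0.68.
Path (b) isothermal: W = P₁V₁ ln(V₂/V₁) → W_b/(P₁V₁) = -1.139.
W_a / W_b = -0.68 / -1.139 = 0.5968.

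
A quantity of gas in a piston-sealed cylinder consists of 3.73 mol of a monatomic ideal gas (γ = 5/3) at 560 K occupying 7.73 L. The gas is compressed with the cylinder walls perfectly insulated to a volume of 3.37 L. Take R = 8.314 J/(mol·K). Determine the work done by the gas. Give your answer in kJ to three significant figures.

Adiabatic: TV^(γ−1) = const with γ = 5/3.
T₂ = T₁ (V₁/V₂)^(γ−1) = 560 × (7.73/3.37)^0.667 = 560 × 1.739 = 974 K.
W_by = nCᵥ(T₁ − T₂) = (3.73)(12.47)(560 − 974) = -19257 J.

W ≈ -19.3 kJ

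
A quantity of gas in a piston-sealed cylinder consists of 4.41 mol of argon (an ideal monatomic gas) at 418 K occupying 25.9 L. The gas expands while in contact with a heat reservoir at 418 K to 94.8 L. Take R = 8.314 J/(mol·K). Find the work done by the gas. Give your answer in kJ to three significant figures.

Isothermal: W = nRT ln(V₂/V₁).
W = (4.41)(8.314)(418) × ln(94.8/25.9)
  = 15326 × 1.298
W_by_gas = 19886 J.

W ≈ 19.9 kJ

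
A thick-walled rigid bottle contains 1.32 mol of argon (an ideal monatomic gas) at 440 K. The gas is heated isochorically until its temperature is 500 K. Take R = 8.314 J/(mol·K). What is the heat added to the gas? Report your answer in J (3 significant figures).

Q ≈ 988 J

Constant volume ⇒ W = 0, so Q = ΔU = nCᵥΔT with Cᵥ = 3R/2 = 12.47 J/(mol·K).
ΔU = (1.32)(12.47)(500 − 440) = 987.7 J.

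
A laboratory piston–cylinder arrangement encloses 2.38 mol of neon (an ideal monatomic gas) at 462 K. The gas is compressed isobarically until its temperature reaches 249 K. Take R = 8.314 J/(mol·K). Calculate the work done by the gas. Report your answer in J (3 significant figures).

Isobaric: W = P ΔV = nR ΔT.
W = (2.38)(8.314)(249 − 462) = -4215 J.

W ≈ -4210 J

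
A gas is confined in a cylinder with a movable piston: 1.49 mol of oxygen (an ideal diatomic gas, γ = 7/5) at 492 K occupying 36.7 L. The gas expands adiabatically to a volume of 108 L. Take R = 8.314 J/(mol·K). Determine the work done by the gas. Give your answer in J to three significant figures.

Adiabatic: TV^(γ−1) = const with γ = 7/5.
T₂ = T₁ (V₁/V₂)^(γ−1) = 492 × (36.7/108)^0.4 = 492 × 0.6494 = 319.5 K.
W_by = nCᵥ(T₁ − T₂) = (1.49)(20.79)(492 − 319.5) = 5342 J.

W ≈ 5340 J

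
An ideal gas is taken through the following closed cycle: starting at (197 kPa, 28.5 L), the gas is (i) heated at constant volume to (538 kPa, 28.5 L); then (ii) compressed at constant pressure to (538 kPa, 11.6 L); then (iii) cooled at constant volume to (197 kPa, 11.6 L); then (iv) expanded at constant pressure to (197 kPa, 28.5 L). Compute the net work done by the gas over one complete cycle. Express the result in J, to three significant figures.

Constant-volume legs do no work.
W(ii) = (538)(11.6 − 28.5) = -9092 J; W(iv) = (197)(28.5 − 11.6) = 3329 J.
W_net = -9092 + 3329 = -5763 J (the counter-clockwise enclosed area).

W_net ≈ -5760 J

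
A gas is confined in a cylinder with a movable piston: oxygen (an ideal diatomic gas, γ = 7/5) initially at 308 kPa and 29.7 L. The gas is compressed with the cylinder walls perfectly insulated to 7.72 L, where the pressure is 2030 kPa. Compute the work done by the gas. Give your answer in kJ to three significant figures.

Adiabatic: W = (P₁V₁ − P₂V₂)/(γ − 1) with γ = 7/5.
P₁V₁ = 9148 J, P₂V₂ = 15672 J.
W = (9148 − 15672) / 0.4 = -16310 J.

W ≈ -16.3 kJ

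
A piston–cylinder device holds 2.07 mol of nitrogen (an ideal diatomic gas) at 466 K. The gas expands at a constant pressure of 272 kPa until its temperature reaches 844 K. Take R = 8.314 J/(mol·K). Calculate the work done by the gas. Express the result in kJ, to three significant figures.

Isobaric: W = P ΔV = nR ΔT.
W = (2.07)(8.314)(844 − 466) = 6505 J.

W ≈ 6.51 kJ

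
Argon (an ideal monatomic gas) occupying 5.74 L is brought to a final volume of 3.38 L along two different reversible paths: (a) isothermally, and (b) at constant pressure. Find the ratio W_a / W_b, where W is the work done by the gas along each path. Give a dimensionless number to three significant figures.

W_a / W_b ≈ 1.29

Path (a) isothermal: W = P₁V₁ ln(V₂/V₁) → W_a/(P₁V₁) = -0.5296.
Path (b) isobaric: W = P₁(V₂ − V₁) → W_b/(P₁V₁) = -0.4111.
W_a / W_b = -0.5296 / -0.4111 = 1.288.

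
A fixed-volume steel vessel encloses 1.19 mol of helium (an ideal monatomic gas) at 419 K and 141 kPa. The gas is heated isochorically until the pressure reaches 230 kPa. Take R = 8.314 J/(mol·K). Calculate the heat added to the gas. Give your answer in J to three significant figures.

Q ≈ 3920 J

Constant volume ⇒ W = 0, so Q = ΔU = nCᵥΔT with Cᵥ = 3R/2 = 12.47 J/(mol·K).
At constant V, T₂/T₁ = P₂/P₁ ⇒ ΔT = T₁(P₂/P₁ − 1) = 419·(230/141 − 1) = 264.5 K.
ΔU = (1.19)(12.47)(264.5) = 3925 J.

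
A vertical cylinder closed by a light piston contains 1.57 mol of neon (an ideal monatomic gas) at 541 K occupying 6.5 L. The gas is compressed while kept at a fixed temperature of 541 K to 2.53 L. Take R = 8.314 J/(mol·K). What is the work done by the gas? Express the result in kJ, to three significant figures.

Isothermal: W = nRT ln(V₂/V₁).
W = (1.57)(8.314)(541) × ln(2.53/6.5)
  = 7062 × -0.9436
W_by_gas = -6663 J.

W ≈ -6.66 kJ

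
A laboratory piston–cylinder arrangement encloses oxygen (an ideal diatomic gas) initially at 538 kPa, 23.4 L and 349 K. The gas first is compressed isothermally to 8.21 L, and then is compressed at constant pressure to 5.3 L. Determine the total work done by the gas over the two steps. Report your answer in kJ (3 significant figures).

W_total ≈ -17.6 kJ

Step 1 (isothermal): W = P₁V₁ ln(V₂/V₁) = (12589) ln(8.21/23.4) = -13186 J.
After step 1: P = 1533 kPa, V = 8.21 L, T = 349 K.
Step 2 (isobaric): W = PΔV = (1533 kPa)(5.3 − 8.21 L) = -4462 J.
W_total = -13186 − 4462 = -17648 J.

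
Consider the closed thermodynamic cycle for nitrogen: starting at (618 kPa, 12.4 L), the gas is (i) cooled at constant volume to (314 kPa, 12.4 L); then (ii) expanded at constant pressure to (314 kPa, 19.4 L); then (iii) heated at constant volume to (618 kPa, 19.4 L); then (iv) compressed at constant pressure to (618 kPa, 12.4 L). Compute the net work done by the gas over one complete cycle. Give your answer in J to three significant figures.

W_net ≈ -2130 J

Constant-volume legs do no work.
W(ii) = (314)(19.4 − 12.4) = 2198 J; W(iv) = (618)(12.4 − 19.4) = -4326 J.
W_net = 2198 − 4326 = -2128 J (the counter-clockwise enclosed area).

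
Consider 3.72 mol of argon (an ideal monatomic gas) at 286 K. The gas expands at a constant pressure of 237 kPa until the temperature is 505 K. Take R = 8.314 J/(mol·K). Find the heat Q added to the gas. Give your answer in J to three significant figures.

Isobaric: W = nRΔT = (3.72)(8.314)(219) = 6773 J.
ΔU = nCᵥΔT with Cᵥ = 3R/2: ΔU = (3.72)(12.47)(219) = 10160 J.
Q = ΔU + W = 10160 + 6773 = 16933 J.

Q ≈ 16900 J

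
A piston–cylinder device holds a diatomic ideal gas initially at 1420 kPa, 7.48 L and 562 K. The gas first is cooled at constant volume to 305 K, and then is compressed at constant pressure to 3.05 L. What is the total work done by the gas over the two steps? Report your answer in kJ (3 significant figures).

W_total ≈ -3.41 kJ

Step 1 (isochoric): W = 0 (constant volume).
After step 1: P = 770.6 kPa (V unchanged).
Step 2 (isobaric): W = PΔV = (770.6 kPa)(3.05 − 7.48 L) = -3414 J.
W_total = 0 − 3414 = -3414 J.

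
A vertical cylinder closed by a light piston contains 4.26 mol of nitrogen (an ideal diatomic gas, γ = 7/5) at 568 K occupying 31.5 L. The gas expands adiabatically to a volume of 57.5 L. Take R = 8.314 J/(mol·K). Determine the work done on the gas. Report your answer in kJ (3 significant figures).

Adiabatic: TV^(γ−1) = const with γ = 7/5.
T₂ = T₁ (V₁/V₂)^(γ−1) = 568 × (31.5/57.5)^0.4 = 568 × 0.7861 = 446.5 K.
W_by = nCᵥ(T₁ − T₂) = (4.26)(20.79)(568 − 446.5) = 10760 J.
Work on gas = −W_by = -10760 J.

W ≈ -10.8 kJ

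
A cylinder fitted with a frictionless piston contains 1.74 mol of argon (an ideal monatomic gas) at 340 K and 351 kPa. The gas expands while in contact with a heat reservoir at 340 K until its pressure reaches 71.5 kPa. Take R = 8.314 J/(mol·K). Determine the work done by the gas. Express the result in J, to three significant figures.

W ≈ 7830 J

Isothermal process: W = nRT ln(V₂/V₁) = nRT ln(P₁/P₂).
W = (1.74)(8.314)(340) × ln(351/71.5)
  = 4919 × ln(4.909) = 4919 × 1.591
W_by_gas = 7826 J.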